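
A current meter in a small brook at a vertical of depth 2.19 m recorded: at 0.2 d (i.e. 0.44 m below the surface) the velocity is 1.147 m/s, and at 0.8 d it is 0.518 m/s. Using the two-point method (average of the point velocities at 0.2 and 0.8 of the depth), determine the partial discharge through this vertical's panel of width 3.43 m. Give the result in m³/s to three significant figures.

v̄ = (1.147 + 0.518) / 2 = 0.8325 m/s
q = v̄ × d × w = 0.8325 × 2.19 × 3.43 = 6.253 m³/s

6.25 m³/s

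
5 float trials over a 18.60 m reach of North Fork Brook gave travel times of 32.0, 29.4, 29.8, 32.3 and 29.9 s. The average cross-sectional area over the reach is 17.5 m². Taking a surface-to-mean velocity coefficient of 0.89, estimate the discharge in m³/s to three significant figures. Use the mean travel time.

9.44 m³/s

t̄ = (32.0 + 29.4 + 29.8 + 32.3 + 29.9) / 5 = 30.68 s
v_surface = L / t̄ = 18.60 / 30.68 = 0.6063 m/s
v_mean = 0.89 × 0.6063 = 0.5396 m/s
Q = A × v_mean = 17.5 × 0.5396 = 9.442 m³/s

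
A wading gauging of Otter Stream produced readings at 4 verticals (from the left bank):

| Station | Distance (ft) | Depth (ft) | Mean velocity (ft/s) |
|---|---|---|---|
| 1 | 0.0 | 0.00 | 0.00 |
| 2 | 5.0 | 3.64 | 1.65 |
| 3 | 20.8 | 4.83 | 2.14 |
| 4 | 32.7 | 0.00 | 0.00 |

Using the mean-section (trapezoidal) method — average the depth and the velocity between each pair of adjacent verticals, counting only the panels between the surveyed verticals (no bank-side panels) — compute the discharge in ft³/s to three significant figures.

165 ft³/s

Panel 1-2: Δb = 5 ft, d̄ = (0.00+3.64)/2 = 1.82, v̄ = (0.00+1.65)/2 = 0.825 → q = 5×1.82×0.825 = 7.508 ft³/s
Panel 2-3: Δb = 15.8 ft, d̄ = (3.64+4.83)/2 = 4.235, v̄ = (1.65+2.14)/2 = 1.895 → q = 15.8×4.235×1.895 = 126.8 ft³/s
Panel 3-4: Δb = 11.9 ft, d̄ = (4.83+0.00)/2 = 2.415, v̄ = (2.14+0.00)/2 = 1.07 → q = 11.9×2.415×1.07 = 30.75 ft³/s
Q = Σ q = 165.1 ft³/s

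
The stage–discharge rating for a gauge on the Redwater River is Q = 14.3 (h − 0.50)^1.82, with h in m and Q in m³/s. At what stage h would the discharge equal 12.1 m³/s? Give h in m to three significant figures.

1.41 m

h − h₀ = (Q/C)^(1/b) = (12.1/14.3)^(1/1.82) = 0.9123 m
h = 0.50 + 0.9123 = 1.412 m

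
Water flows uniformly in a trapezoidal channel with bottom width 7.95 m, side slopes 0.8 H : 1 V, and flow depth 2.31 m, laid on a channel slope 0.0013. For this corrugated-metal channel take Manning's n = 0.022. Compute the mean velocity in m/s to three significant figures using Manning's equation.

2.27 m/s

A = (b + z·y)·y = (7.95 + 0.8×2.31)×2.31 = 22.63 m²
P = b + 2y√(1+z²) = 7.95 + 2×2.31×√(1+0.8²) = 13.87 m
R = A/P = 22.63/13.87 = 1.632 m
Q = (1/n)·A·R^(2/3)·S^(1/2) = (1/0.022) × 22.63 × 1.632^(2/3) × 0.0013^(1/2) = 51.42 m³/s
V = Q/A = 51.42/22.63 = 2.272 m/s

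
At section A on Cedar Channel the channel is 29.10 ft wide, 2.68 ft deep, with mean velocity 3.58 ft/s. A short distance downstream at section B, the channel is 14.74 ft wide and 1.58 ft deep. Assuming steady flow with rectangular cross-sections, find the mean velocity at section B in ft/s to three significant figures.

12.0 ft/s

Q = A₁V₁ = (29.10×2.68) × 3.58 = 279.2 ft³/s
A₂ = 14.74 × 1.58 = 23.29 ft²
V₂ = Q/A₂ = 279.2/23.29 = 11.99 ft/s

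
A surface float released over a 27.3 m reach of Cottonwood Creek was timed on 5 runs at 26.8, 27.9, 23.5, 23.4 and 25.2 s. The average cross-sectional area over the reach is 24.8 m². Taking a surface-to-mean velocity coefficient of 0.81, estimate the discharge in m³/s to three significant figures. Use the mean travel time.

t̄ = (26.8 + 27.9 + 23.5 + 23.4 + 25.2) / 5 = 25.36 s
v_surface = L / t̄ = 27.3 / 25.36 = 1.076 m/s
v_mean = 0.81 × 1.076 = 0.8720 m/s
Q = A × v_mean = 24.8 × 0.8720 = 21.62 m³/s

21.6 m³/s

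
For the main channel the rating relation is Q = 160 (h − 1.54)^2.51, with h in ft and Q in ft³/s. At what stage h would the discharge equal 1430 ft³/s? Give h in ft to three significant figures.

3.93 ft

h − h₀ = (Q/C)^(1/b) = (1430/160)^(1/2.51) = 2.393 ft
h = 1.54 + 2.393 = 3.933 ft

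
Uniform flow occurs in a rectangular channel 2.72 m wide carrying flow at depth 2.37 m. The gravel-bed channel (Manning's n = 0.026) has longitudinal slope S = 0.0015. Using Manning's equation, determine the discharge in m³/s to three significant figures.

A = b·y = 2.72 × 2.37 = 6.446 m²
P = b + 2y = 2.72 + 2×2.37 = 7.460 m
R = A/P = 6.446/7.460 = 0.8641 m
Q = (1/n)·A·R^(2/3)·S^(1/2) = (1/0.026) × 6.446 × 0.8641^(2/3) × 0.0015^(1/2) = 8.712 m³/s

8.71 m³/s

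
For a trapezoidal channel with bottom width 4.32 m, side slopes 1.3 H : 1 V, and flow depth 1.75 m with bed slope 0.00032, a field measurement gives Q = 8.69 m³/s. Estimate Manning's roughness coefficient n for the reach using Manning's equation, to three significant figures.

A = (b + z·y)·y = (4.32 + 1.3×1.75)×1.75 = 11.54 m²
P = b + 2y√(1+z²) = 4.32 + 2×1.75×√(1+1.3²) = 10.06 m
R = A/P = 11.54/10.06 = 1.147 m
n = (1/Q)·A·R^(2/3)·S^(1/2) = (1/8.69) × 11.54 × 1.096 × 0.01789 = 0.02604

0.0260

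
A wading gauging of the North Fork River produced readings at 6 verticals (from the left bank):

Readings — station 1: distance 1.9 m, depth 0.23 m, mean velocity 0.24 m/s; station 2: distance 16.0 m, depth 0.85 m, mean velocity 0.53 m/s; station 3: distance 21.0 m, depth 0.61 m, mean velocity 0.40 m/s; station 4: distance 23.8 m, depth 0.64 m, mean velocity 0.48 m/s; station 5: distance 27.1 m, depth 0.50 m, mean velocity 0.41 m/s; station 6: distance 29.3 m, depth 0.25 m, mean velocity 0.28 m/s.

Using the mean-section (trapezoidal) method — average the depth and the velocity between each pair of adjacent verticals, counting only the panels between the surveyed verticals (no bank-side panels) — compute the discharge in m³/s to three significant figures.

6.52 m³/s

Panel 1-2: Δb = 14.1 m, d̄ = (0.23+0.85)/2 = 0.54, v̄ = (0.24+0.53)/2 = 0.385 → q = 14.1×0.54×0.385 = 2.931 m³/s
Panel 2-3: Δb = 5 m, d̄ = (0.85+0.61)/2 = 0.73, v̄ = (0.53+0.40)/2 = 0.465 → q = 5×0.73×0.465 = 1.697 m³/s
Panel 3-4: Δb = 2.8 m, d̄ = (0.61+0.64)/2 = 0.625, v̄ = (0.40+0.48)/2 = 0.44 → q = 2.8×0.625×0.44 = 0.7700 m³/s
Panel 4-5: Δb = 3.3 m, d̄ = (0.64+0.50)/2 = 0.57, v̄ = (0.48+0.41)/2 = 0.445 → q = 3.3×0.57×0.445 = 0.8370 m³/s
Panel 5-6: Δb = 2.2 m, d̄ = (0.50+0.25)/2 = 0.375, v̄ = (0.41+0.28)/2 = 0.345 → q = 2.2×0.375×0.345 = 0.2846 m³/s
Q = Σ q = 6.520 m³/s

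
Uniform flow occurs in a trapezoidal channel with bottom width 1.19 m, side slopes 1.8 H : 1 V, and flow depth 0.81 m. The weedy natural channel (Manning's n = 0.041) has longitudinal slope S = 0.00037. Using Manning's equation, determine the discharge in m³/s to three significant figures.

0.612 m³/s

A = (b + z·y)·y = (1.19 + 1.8×0.81)×0.81 = 2.145 m²
P = b + 2y√(1+z²) = 1.19 + 2×0.81×√(1+1.8²) = 4.526 m
R = A/P = 2.145/4.526 = 0.4739 m
Q = (1/n)·A·R^(2/3)·S^(1/2) = (1/0.041) × 2.145 × 0.4739^(2/3) × 0.00037^(1/2) = 0.6117 m³/s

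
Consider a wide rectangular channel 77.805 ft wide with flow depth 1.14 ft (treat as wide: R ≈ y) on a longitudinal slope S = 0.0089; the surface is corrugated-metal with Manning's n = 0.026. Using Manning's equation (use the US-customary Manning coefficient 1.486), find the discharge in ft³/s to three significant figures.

A = b·y = 77.805 × 1.14 = 88.70 ft²
Wide channel: R ≈ y = 1.14 ft
Q = (1.486/n)·A·R^(2/3)·S^(1/2) = (1.486/0.026) × 88.70 × 1.140^(2/3) × 0.0089^(1/2) = 521.9 ft³/s

522 ft³/s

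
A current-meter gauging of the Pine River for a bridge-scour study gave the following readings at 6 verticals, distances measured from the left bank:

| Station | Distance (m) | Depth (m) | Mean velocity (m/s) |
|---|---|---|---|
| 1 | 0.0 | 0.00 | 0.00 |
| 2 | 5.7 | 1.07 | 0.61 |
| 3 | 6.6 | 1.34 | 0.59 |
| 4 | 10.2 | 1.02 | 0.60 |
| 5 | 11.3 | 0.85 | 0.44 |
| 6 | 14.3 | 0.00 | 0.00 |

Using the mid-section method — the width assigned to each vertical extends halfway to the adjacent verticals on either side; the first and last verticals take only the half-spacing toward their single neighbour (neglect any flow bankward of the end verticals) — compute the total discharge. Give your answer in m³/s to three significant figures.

6.14 m³/s

w_2 = (6.6 − 0.0)/2 = 3.3 m; q_2 = 0.61 × 1.07 × 3.3 = 2.154 m³/s
w_3 = (10.2 − 5.7)/2 = 2.25 m; q_3 = 0.59 × 1.34 × 2.25 = 1.779 m³/s
w_4 = (11.3 − 6.6)/2 = 2.35 m; q_4 = 0.60 × 1.02 × 2.35 = 1.438 m³/s
w_5 = (14.3 − 10.2)/2 = 2.05 m; q_5 = 0.44 × 0.85 × 2.05 = 0.7667 m³/s
Stations 1, 6 contribute zero (depth or velocity is 0).
Q = Σ qᵢ = 6.138 m³/s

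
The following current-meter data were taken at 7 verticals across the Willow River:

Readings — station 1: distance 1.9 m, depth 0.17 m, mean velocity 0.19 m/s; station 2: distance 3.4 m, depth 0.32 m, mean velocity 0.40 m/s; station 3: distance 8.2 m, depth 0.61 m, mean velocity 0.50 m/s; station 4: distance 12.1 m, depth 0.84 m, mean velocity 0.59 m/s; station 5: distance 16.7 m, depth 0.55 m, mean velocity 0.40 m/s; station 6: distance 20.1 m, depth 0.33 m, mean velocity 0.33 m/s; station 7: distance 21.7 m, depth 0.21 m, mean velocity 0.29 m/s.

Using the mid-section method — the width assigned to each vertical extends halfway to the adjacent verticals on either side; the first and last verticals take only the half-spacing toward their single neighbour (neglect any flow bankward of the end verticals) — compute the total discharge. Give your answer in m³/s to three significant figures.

5.06 m³/s

w_1 = (3.4 − 1.9)/2 = 0.75 m; q_1 = 0.19 × 0.17 × 0.75 = 0.02423 m³/s
w_2 = (8.2 − 1.9)/2 = 3.15 m; q_2 = 0.40 × 0.32 × 3.15 = 0.4032 m³/s
w_3 = (12.1 − 3.4)/2 = 4.35 m; q_3 = 0.50 × 0.61 × 4.35 = 1.327 m³/s
w_4 = (16.7 − 8.2)/2 = 4.25 m; q_4 = 0.59 × 0.84 × 4.25 = 2.106 m³/s
w_5 = (20.1 − 12.1)/2 = 4 m; q_5 = 0.40 × 0.55 × 4 = 0.8800 m³/s
w_6 = (21.7 − 16.7)/2 = 2.5 m; q_6 = 0.33 × 0.33 × 2.5 = 0.2723 m³/s
w_7 = (21.7 − 20.1)/2 = 0.8 m; q_7 = 0.29 × 0.21 × 0.8 = 0.04872 m³/s
Q = Σ qᵢ = 5.061 m³/s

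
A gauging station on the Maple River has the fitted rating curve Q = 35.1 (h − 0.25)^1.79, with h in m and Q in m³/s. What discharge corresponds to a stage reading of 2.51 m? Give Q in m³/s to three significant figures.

151 m³/s

Q = 35.1 × (2.51 − 0.25)^1.79 = 35.1 × 2.26^1.79 = 151.1 m³/s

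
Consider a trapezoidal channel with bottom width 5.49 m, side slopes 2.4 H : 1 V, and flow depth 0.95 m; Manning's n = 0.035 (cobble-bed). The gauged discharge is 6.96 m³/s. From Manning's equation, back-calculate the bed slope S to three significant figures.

A = (b + z·y)·y = (5.49 + 2.4×0.95)×0.95 = 7.382 m²
P = b + 2y√(1+z²) = 5.49 + 2×0.95×√(1+2.4²) = 10.43 m
R = A/P = 7.382/10.43 = 0.7077 m
S = (Q·n / (1·A·R^(2/3)))² = (6.96×0.035 / (1×7.382×0.7942))² = 0.001727

0.00173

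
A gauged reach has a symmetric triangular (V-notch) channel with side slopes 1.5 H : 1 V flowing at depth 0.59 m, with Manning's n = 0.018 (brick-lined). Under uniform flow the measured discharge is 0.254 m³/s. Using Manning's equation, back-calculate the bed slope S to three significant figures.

A = z·y² = 1.5×0.59² = 0.5222 m²
P = 2y√(1+z²) = 2×0.59×√(1+1.5²) = 2.127 m
R = A/P = 0.5222/2.127 = 0.2455 m
S = (Q·n / (1·A·R^(2/3)))² = (0.254×0.018 / (1×0.5222×0.3920))² = 0.0004989

0.000499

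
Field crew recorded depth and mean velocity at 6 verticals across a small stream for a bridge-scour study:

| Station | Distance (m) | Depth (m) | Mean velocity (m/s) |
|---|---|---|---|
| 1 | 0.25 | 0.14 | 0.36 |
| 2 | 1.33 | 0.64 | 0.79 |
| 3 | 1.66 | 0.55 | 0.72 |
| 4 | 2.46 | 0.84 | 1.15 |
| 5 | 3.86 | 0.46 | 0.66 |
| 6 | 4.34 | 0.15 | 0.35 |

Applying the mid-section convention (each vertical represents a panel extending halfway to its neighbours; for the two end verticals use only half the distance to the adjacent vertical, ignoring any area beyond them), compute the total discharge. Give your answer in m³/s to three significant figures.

w_1 = (1.33 − 0.25)/2 = 0.54 m; q_1 = 0.36 × 0.14 × 0.54 = 0.02722 m³/s
w_2 = (1.66 − 0.25)/2 = 0.705 m; q_2 = 0.79 × 0.64 × 0.705 = 0.3564 m³/s
w_3 = (2.46 − 1.33)/2 = 0.565 m; q_3 = 0.72 × 0.55 × 0.565 = 0.2237 m³/s
w_4 = (3.86 − 1.66)/2 = 1.1 m; q_4 = 1.15 × 0.84 × 1.1 = 1.063 m³/s
w_5 = (4.34 − 2.46)/2 = 0.94 m; q_5 = 0.66 × 0.46 × 0.94 = 0.2854 m³/s
w_6 = (4.34 − 3.86)/2 = 0.24 m; q_6 = 0.35 × 0.15 × 0.24 = 0.01260 m³/s
Q = Σ qᵢ = 1.968 m³/s

1.97 m³/s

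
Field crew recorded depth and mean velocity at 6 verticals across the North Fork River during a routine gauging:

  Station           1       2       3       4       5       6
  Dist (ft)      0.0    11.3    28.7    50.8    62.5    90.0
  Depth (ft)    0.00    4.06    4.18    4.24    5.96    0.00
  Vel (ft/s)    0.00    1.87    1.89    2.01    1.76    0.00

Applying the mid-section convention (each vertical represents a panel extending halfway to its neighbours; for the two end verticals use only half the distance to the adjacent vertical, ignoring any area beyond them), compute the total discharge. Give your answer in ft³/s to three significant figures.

w_2 = (28.7 − 0.0)/2 = 14.35 ft; q_2 = 1.87 × 4.06 × 14.35 = 108.9 ft³/s
w_3 = (50.8 − 11.3)/2 = 19.75 ft; q_3 = 1.89 × 4.18 × 19.75 = 156.0 ft³/s
w_4 = (62.5 − 28.7)/2 = 16.9 ft; q_4 = 2.01 × 4.24 × 16.9 = 144.0 ft³/s
w_5 = (90.0 − 50.8)/2 = 19.6 ft; q_5 = 1.76 × 5.96 × 19.6 = 205.6 ft³/s
Stations 1, 6 contribute zero (depth or velocity is 0).
Q = Σ qᵢ = 614.6 ft³/s

615 ft³/s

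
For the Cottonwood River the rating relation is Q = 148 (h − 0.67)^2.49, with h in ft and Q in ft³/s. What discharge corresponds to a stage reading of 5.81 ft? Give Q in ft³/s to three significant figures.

Q = 148 × (5.81 − 0.67)^2.49 = 148 × 5.14^2.49 = 8721 ft³/s

8720 ft³/s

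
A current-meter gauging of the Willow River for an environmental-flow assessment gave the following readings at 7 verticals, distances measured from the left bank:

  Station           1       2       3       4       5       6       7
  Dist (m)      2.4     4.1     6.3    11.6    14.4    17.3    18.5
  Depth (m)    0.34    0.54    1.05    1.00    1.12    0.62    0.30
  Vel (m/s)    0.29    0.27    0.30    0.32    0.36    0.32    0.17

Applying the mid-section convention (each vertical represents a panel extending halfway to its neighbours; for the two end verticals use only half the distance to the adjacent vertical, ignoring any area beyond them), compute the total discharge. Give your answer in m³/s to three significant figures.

w_1 = (4.1 − 2.4)/2 = 0.85 m; q_1 = 0.29 × 0.34 × 0.85 = 0.08381 m³/s
w_2 = (6.3 − 2.4)/2 = 1.95 m; q_2 = 0.27 × 0.54 × 1.95 = 0.2843 m³/s
w_3 = (11.6 − 4.1)/2 = 3.75 m; q_3 = 0.30 × 1.05 × 3.75 = 1.181 m³/s
w_4 = (14.4 − 6.3)/2 = 4.05 m; q_4 = 0.32 × 1.00 × 4.05 = 1.296 m³/s
w_5 = (17.3 − 11.6)/2 = 2.85 m; q_5 = 0.36 × 1.12 × 2.85 = 1.149 m³/s
w_6 = (18.5 − 14.4)/2 = 2.05 m; q_6 = 0.32 × 0.62 × 2.05 = 0.4067 m³/s
w_7 = (18.5 − 17.3)/2 = 0.6 m; q_7 = 0.17 × 0.30 × 0.6 = 0.03060 m³/s
Q = Σ qᵢ = 4.432 m³/s

4.43 m³/s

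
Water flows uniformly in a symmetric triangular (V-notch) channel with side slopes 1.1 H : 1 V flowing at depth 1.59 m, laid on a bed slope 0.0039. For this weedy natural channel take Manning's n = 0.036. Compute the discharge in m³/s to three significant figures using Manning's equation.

3.39 m³/s

A = z·y² = 1.1×1.59² = 2.781 m²
P = 2y√(1+z²) = 2×1.59×√(1+1.1²) = 4.727 m
R = A/P = 2.781/4.727 = 0.5883 m
Q = (1/n)·A·R^(2/3)·S^(1/2) = (1/0.036) × 2.781 × 0.5883^(2/3) × 0.0039^(1/2) = 3.387 m³/s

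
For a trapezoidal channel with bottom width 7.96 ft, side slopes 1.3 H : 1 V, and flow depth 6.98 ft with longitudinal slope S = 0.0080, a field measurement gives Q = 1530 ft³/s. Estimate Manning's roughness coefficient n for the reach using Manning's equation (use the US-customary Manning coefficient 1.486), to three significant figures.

A = (b + z·y)·y = (7.96 + 1.3×6.98)×6.98 = 118.9 ft²
P = b + 2y√(1+z²) = 7.96 + 2×6.98×√(1+1.3²) = 30.86 ft
R = A/P = 118.9/30.86 = 3.853 ft
n = (1.486/Q)·A·R^(2/3)·S^(1/2) = (1.486/1530) × 118.9 × 2.458 × 0.08944 = 0.02539

0.0254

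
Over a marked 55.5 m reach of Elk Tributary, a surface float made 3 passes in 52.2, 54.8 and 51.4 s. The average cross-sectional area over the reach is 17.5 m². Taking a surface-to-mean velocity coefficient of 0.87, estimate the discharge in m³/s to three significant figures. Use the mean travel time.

t̄ = (52.2 + 54.8 + 51.4) / 3 = 52.8 s
v_surface = L / t̄ = 55.5 / 52.8 = 1.051 m/s
v_mean = 0.87 × 1.051 = 0.9145 m/s
Q = A × v_mean = 17.5 × 0.9145 = 16.00 m³/s

16.0 m³/s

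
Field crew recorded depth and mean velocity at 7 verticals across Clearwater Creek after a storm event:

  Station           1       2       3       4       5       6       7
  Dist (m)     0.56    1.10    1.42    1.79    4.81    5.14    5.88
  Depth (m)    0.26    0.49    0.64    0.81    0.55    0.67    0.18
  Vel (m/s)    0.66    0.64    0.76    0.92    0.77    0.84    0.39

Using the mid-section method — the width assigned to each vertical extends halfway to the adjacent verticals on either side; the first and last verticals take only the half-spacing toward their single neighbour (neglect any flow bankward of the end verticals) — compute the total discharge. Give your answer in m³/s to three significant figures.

2.65 m³/s

w_1 = (1.10 − 0.56)/2 = 0.27 m; q_1 = 0.66 × 0.26 × 0.27 = 0.04633 m³/s
w_2 = (1.42 − 0.56)/2 = 0.43 m; q_2 = 0.64 × 0.49 × 0.43 = 0.1348 m³/s
w_3 = (1.79 − 1.10)/2 = 0.345 m; q_3 = 0.76 × 0.64 × 0.345 = 0.1678 m³/s
w_4 = (4.81 − 1.42)/2 = 1.695 m; q_4 = 0.92 × 0.81 × 1.695 = 1.263 m³/s
w_5 = (5.14 − 1.79)/2 = 1.675 m; q_5 = 0.77 × 0.55 × 1.675 = 0.7094 m³/s
w_6 = (5.88 − 4.81)/2 = 0.535 m; q_6 = 0.84 × 0.67 × 0.535 = 0.3011 m³/s
w_7 = (5.88 − 5.14)/2 = 0.37 m; q_7 = 0.39 × 0.18 × 0.37 = 0.02597 m³/s
Q = Σ qᵢ = 2.649 m³/s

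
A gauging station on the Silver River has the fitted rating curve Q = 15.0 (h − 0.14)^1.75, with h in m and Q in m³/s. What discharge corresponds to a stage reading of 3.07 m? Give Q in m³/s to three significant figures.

98.4 m³/s

Q = 15.0 × (3.07 − 0.14)^1.75 = 15.0 × 2.93^1.75 = 98.43 m³/s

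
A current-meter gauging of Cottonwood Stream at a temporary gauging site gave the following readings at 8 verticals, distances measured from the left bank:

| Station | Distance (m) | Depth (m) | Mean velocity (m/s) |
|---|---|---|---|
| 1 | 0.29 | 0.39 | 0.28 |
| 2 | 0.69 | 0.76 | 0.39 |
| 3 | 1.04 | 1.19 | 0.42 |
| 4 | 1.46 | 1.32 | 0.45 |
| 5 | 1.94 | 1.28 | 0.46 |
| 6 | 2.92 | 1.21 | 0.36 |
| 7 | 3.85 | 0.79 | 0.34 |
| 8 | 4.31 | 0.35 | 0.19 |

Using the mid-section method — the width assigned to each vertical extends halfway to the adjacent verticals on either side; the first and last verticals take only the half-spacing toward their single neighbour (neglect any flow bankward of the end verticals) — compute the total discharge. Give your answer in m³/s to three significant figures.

w_1 = (0.69 − 0.29)/2 = 0.2 m; q_1 = 0.28 × 0.39 × 0.2 = 0.02184 m³/s
w_2 = (1.04 − 0.29)/2 = 0.375 m; q_2 = 0.39 × 0.76 × 0.375 = 0.1112 m³/s
w_3 = (1.46 − 0.69)/2 = 0.385 m; q_3 = 0.42 × 1.19 × 0.385 = 0.1924 m³/s
w_4 = (1.94 − 1.04)/2 = 0.45 m; q_4 = 0.45 × 1.32 × 0.45 = 0.2673 m³/s
w_5 = (2.92 − 1.46)/2 = 0.73 m; q_5 = 0.46 × 1.28 × 0.73 = 0.4298 m³/s
w_6 = (3.85 − 1.94)/2 = 0.955 m; q_6 = 0.36 × 1.21 × 0.955 = 0.4160 m³/s
w_7 = (4.31 − 2.92)/2 = 0.695 m; q_7 = 0.34 × 0.79 × 0.695 = 0.1867 m³/s
w_8 = (4.31 − 3.85)/2 = 0.23 m; q_8 = 0.19 × 0.35 × 0.23 = 0.01530 m³/s
Q = Σ qᵢ = 1.641 m³/s

1.64 m³/s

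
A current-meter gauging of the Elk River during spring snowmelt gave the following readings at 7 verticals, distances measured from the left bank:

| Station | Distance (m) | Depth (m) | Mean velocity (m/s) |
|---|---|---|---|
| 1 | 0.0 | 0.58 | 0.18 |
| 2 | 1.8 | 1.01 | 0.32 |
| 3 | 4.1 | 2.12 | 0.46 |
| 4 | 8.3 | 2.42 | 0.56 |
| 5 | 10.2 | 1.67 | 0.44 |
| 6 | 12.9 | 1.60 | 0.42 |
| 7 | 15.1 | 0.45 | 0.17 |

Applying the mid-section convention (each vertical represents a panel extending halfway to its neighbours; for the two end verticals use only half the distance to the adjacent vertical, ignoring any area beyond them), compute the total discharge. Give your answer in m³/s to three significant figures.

11.5 m³/s

w_1 = (1.8 − 0.0)/2 = 0.9 m; q_1 = 0.18 × 0.58 × 0.9 = 0.09396 m³/s
w_2 = (4.1 − 0.0)/2 = 2.05 m; q_2 = 0.32 × 1.01 × 2.05 = 0.6626 m³/s
w_3 = (8.3 − 1.8)/2 = 3.25 m; q_3 = 0.46 × 2.12 × 3.25 = 3.169 m³/s
w_4 = (10.2 − 4.1)/2 = 3.05 m; q_4 = 0.56 × 2.42 × 3.05 = 4.133 m³/s
w_5 = (12.9 − 8.3)/2 = 2.3 m; q_5 = 0.44 × 1.67 × 2.3 = 1.690 m³/s
w_6 = (15.1 − 10.2)/2 = 2.45 m; q_6 = 0.42 × 1.60 × 2.45 = 1.646 m³/s
w_7 = (15.1 − 12.9)/2 = 1.1 m; q_7 = 0.17 × 0.45 × 1.1 = 0.08415 m³/s
Q = Σ qᵢ = 11.48 m³/s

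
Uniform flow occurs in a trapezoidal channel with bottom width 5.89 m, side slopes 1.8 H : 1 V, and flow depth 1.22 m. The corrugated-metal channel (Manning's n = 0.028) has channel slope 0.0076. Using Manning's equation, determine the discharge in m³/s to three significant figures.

A = (b + z·y)·y = (5.89 + 1.8×1.22)×1.22 = 9.865 m²
P = b + 2y√(1+z²) = 5.89 + 2×1.22×√(1+1.8²) = 10.91 m
R = A/P = 9.865/10.91 = 0.9039 m
Q = (1/n)·A·R^(2/3)·S^(1/2) = (1/0.028) × 9.865 × 0.9039^(2/3) × 0.0076^(1/2) = 28.71 m³/s

28.7 m³/s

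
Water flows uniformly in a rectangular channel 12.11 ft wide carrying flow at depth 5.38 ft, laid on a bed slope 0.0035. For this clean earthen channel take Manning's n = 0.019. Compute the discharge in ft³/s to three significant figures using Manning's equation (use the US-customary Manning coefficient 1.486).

A = b·y = 12.11 × 5.38 = 65.15 ft²
P = b + 2y = 12.11 + 2×5.38 = 22.87 ft
R = A/P = 65.15/22.87 = 2.849 ft
Q = (1.486/n)·A·R^(2/3)·S^(1/2) = (1.486/0.019) × 65.15 × 2.849^(2/3) × 0.0035^(1/2) = 605.8 ft³/s

606 ft³/s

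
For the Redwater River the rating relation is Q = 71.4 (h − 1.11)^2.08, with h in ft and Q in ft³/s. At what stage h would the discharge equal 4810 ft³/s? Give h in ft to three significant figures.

8.68 ft

h − h₀ = (Q/C)^(1/b) = (4810/71.4)^(1/2.08) = 7.569 ft
h = 1.11 + 7.569 = 8.679 ft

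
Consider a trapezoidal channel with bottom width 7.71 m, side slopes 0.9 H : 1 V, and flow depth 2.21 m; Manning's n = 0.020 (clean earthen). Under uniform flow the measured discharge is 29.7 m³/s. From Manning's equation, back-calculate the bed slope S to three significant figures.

0.000421

A = (b + z·y)·y = (7.71 + 0.9×2.21)×2.21 = 21.43 m²
P = b + 2y√(1+z²) = 7.71 + 2×2.21×√(1+0.9²) = 13.66 m
R = A/P = 21.43/13.66 = 1.570 m
S = (Q·n / (1·A·R^(2/3)))² = (29.7×0.020 / (1×21.43×1.351))² = 0.0004210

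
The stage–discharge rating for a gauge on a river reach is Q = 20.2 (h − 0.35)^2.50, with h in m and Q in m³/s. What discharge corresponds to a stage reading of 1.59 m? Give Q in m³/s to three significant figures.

Q = 20.2 × (1.59 − 0.35)^2.50 = 20.2 × 1.24^2.50 = 34.59 m³/s

34.6 m³/s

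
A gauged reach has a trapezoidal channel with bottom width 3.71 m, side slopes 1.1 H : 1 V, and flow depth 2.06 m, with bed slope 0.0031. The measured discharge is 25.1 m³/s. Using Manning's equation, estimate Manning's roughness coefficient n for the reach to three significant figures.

A = (b + z·y)·y = (3.71 + 1.1×2.06)×2.06 = 12.31 m²
P = b + 2y√(1+z²) = 3.71 + 2×2.06×√(1+1.1²) = 9.835 m
R = A/P = 12.31/9.835 = 1.252 m
n = (1/Q)·A·R^(2/3)·S^(1/2) = (1/25.1) × 12.31 × 1.161 × 0.05568 = 0.03172

0.0317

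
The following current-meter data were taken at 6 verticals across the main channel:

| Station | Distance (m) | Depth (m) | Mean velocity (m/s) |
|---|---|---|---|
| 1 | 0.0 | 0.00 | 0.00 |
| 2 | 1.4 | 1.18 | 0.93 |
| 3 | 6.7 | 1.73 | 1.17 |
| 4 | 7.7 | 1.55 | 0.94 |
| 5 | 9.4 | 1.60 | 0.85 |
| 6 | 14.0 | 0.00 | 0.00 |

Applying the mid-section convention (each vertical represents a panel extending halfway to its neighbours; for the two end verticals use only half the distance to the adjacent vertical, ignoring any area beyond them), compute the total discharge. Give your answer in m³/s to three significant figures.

w_2 = (6.7 − 0.0)/2 = 3.35 m; q_2 = 0.93 × 1.18 × 3.35 = 3.676 m³/s
w_3 = (7.7 − 1.4)/2 = 3.15 m; q_3 = 1.17 × 1.73 × 3.15 = 6.376 m³/s
w_4 = (9.4 − 6.7)/2 = 1.35 m; q_4 = 0.94 × 1.55 × 1.35 = 1.967 m³/s
w_5 = (14.0 − 7.7)/2 = 3.15 m; q_5 = 0.85 × 1.60 × 3.15 = 4.284 m³/s
Stations 1, 6 contribute zero (depth or velocity is 0).
Q = Σ qᵢ = 16.30 m³/s

16.3 m³/s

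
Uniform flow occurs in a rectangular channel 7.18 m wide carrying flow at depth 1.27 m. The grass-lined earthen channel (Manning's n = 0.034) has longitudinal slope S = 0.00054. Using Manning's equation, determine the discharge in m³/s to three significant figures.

5.97 m³/s

A = b·y = 7.18 × 1.27 = 9.119 m²
P = b + 2y = 7.18 + 2×1.27 = 9.720 m
R = A/P = 9.119/9.720 = 0.9381 m
Q = (1/n)·A·R^(2/3)·S^(1/2) = (1/0.034) × 9.119 × 0.9381^(2/3) × 0.00054^(1/2) = 5.972 m³/s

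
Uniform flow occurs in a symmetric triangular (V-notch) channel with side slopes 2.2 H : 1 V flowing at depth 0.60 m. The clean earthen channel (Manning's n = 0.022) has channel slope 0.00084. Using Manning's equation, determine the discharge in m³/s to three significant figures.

A = z·y² = 2.2×0.60² = 0.7920 m²
P = 2y√(1+z²) = 2×0.60×√(1+2.2²) = 2.900 m
R = A/P = 0.7920/2.900 = 0.2731 m
Q = (1/n)·A·R^(2/3)·S^(1/2) = (1/0.022) × 0.7920 × 0.2731^(2/3) × 0.00084^(1/2) = 0.4392 m³/s

0.439 m³/s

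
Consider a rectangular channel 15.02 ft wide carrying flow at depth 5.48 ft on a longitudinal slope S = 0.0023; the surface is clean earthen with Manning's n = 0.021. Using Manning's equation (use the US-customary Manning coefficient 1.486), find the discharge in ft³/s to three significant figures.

A = b·y = 15.02 × 5.48 = 82.31 ft²
P = b + 2y = 15.02 + 2×5.48 = 25.98 ft
R = A/P = 82.31/25.98 = 3.168 ft
Q = (1.486/n)·A·R^(2/3)·S^(1/2) = (1.486/0.021) × 82.31 × 3.168^(2/3) × 0.0023^(1/2) = 602.5 ft³/s

603 ft³/s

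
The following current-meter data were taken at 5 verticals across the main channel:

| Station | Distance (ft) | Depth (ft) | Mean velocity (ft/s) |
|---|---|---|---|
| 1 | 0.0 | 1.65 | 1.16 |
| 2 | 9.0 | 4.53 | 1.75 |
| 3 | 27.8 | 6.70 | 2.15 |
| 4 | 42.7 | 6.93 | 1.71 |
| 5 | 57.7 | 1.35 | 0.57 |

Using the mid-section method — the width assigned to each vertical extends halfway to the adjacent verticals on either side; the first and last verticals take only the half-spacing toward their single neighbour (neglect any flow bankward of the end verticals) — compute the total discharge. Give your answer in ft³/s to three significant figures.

w_1 = (9.0 − 0.0)/2 = 4.5 ft; q_1 = 1.16 × 1.65 × 4.5 = 8.613 ft³/s
w_2 = (27.8 − 0.0)/2 = 13.9 ft; q_2 = 1.75 × 4.53 × 13.9 = 110.2 ft³/s
w_3 = (42.7 − 9.0)/2 = 16.85 ft; q_3 = 2.15 × 6.70 × 16.85 = 242.7 ft³/s
w_4 = (57.7 − 27.8)/2 = 14.95 ft; q_4 = 1.71 × 6.93 × 14.95 = 177.2 ft³/s
w_5 = (57.7 − 42.7)/2 = 7.5 ft; q_5 = 0.57 × 1.35 × 7.5 = 5.771 ft³/s
Q = Σ qᵢ = 544.5 ft³/s

544 ft³/s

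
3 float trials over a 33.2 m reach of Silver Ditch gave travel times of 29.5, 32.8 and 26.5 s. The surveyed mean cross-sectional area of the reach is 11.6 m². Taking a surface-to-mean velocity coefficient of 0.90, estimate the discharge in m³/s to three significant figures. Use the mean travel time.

t̄ = (29.5 + 32.8 + 26.5) / 3 = 29.6 s
v_surface = L / t̄ = 33.2 / 29.6 = 1.122 m/s
v_mean = 0.90 × 1.122 = 1.009 m/s
Q = A × v_mean = 11.6 × 1.009 = 11.71 m³/s

11.7 m³/s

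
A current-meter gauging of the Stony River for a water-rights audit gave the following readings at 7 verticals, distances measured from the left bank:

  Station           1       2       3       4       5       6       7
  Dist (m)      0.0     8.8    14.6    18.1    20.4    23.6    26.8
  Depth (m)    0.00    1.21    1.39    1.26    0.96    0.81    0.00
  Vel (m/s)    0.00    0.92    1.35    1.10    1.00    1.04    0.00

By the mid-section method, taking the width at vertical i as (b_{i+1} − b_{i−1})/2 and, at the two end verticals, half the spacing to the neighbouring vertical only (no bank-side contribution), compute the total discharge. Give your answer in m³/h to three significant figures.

94300 m³/h

w_2 = (14.6 − 0.0)/2 = 7.3 m; q_2 = 0.92 × 1.21 × 7.3 = 8.126 m³/s
w_3 = (18.1 − 8.8)/2 = 4.65 m; q_3 = 1.35 × 1.39 × 4.65 = 8.726 m³/s
w_4 = (20.4 − 14.6)/2 = 2.9 m; q_4 = 1.10 × 1.26 × 2.9 = 4.019 m³/s
w_5 = (23.6 − 18.1)/2 = 2.75 m; q_5 = 1.00 × 0.96 × 2.75 = 2.640 m³/s
w_6 = (26.8 − 20.4)/2 = 3.2 m; q_6 = 1.04 × 0.81 × 3.2 = 2.696 m³/s
Stations 1, 7 contribute zero (depth or velocity is 0).
Q = Σ qᵢ = 26.21 m³/s
= 26.21 × 3600 = 94350 m³/h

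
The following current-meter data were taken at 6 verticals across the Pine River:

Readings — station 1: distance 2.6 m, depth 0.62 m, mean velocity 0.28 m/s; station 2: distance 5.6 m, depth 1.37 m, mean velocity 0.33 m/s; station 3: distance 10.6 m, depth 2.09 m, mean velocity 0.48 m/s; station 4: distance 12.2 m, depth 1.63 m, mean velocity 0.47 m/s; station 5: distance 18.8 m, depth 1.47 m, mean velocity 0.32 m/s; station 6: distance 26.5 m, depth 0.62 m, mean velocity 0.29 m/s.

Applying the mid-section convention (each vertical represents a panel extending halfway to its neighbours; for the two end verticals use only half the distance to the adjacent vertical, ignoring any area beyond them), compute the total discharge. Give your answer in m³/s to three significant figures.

12.6 m³/s

w_1 = (5.6 − 2.6)/2 = 1.5 m; q_1 = 0.28 × 0.62 × 1.5 = 0.2604 m³/s
w_2 = (10.6 − 2.6)/2 = 4 m; q_2 = 0.33 × 1.37 × 4 = 1.808 m³/s
w_3 = (12.2 − 5.6)/2 = 3.3 m; q_3 = 0.48 × 2.09 × 3.3 = 3.311 m³/s
w_4 = (18.8 − 10.6)/2 = 4.1 m; q_4 = 0.47 × 1.63 × 4.1 = 3.141 m³/s
w_5 = (26.5 − 12.2)/2 = 7.15 m; q_5 = 0.32 × 1.47 × 7.15 = 3.363 m³/s
w_6 = (26.5 − 18.8)/2 = 3.85 m; q_6 = 0.29 × 0.62 × 3.85 = 0.6922 m³/s
Q = Σ qᵢ = 12.58 m³/s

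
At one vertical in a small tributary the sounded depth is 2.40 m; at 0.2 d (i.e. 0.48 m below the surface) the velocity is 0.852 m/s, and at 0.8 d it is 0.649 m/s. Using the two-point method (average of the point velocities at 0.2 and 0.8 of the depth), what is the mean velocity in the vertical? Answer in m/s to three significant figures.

0.751 m/s

v̄ = (0.852 + 0.649) / 2 = 0.7505 m/s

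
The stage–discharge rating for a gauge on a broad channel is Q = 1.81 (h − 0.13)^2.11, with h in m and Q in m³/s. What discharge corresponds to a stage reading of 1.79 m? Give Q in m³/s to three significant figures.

Q = 1.81 × (1.79 − 0.13)^2.11 = 1.81 × 1.66^2.11 = 5.274 m³/s

5.27 m³/s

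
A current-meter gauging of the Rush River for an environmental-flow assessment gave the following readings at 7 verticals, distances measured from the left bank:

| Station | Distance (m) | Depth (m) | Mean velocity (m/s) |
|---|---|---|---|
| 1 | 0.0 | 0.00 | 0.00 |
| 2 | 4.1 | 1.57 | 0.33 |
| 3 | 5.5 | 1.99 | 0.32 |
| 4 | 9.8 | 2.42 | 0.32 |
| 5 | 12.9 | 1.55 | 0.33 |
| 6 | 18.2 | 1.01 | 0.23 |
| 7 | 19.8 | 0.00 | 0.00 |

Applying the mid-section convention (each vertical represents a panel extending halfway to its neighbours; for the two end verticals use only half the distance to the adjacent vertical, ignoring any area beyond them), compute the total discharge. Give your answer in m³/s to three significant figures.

9.05 m³/s

w_2 = (5.5 − 0.0)/2 = 2.75 m; q_2 = 0.33 × 1.57 × 2.75 = 1.425 m³/s
w_3 = (9.8 − 4.1)/2 = 2.85 m; q_3 = 0.32 × 1.99 × 2.85 = 1.815 m³/s
w_4 = (12.9 − 5.5)/2 = 3.7 m; q_4 = 0.32 × 2.42 × 3.7 = 2.865 m³/s
w_5 = (18.2 − 9.8)/2 = 4.2 m; q_5 = 0.33 × 1.55 × 4.2 = 2.148 m³/s
w_6 = (19.8 − 12.9)/2 = 3.45 m; q_6 = 0.23 × 1.01 × 3.45 = 0.8014 m³/s
Stations 1, 7 contribute zero (depth or velocity is 0).
Q = Σ qᵢ = 9.055 m³/s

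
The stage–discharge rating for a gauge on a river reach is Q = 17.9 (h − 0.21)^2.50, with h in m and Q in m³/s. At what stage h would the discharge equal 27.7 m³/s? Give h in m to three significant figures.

1.40 m

h − h₀ = (Q/C)^(1/b) = (27.7/17.9)^(1/2.50) = 1.191 m
h = 0.21 + 1.191 = 1.401 m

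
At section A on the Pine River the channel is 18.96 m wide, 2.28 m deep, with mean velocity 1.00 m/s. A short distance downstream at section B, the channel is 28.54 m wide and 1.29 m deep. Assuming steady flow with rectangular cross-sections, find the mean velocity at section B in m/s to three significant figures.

1.17 m/s

Q = A₁V₁ = (18.96×2.28) × 1.00 = 43.23 m³/s
A₂ = 28.54 × 1.29 = 36.82 m²
V₂ = Q/A₂ = 43.23/36.82 = 1.174 m/s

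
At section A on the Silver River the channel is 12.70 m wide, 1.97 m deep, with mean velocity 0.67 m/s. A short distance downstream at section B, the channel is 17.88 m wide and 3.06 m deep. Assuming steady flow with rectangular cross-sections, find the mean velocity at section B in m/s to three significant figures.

0.306 m/s

Q = A₁V₁ = (12.70×1.97) × 0.67 = 16.76 m³/s
A₂ = 17.88 × 3.06 = 54.71 m²
V₂ = Q/A₂ = 16.76/54.71 = 0.3064 m/s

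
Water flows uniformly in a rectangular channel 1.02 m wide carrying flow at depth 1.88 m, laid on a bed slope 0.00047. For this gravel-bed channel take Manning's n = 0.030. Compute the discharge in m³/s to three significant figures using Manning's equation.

A = b·y = 1.02 × 1.88 = 1.918 m²
P = b + 2y = 1.02 + 2×1.88 = 4.780 m
R = A/P = 1.918/4.780 = 0.4012 m
Q = (1/n)·A·R^(2/3)·S^(1/2) = (1/0.030) × 1.918 × 0.4012^(2/3) × 0.00047^(1/2) = 0.7538 m³/s

0.754 m³/s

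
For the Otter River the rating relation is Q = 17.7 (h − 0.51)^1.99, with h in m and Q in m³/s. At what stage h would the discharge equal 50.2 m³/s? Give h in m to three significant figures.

h − h₀ = (Q/C)^(1/b) = (50.2/17.7)^(1/1.99) = 1.689 m
h = 0.51 + 1.689 = 2.199 m

2.20 m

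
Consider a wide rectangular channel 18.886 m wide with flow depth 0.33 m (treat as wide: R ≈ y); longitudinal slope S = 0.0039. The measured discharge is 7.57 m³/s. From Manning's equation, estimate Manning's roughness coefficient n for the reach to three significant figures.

0.0246

A = b·y = 18.886 × 0.33 = 6.232 m²
Wide channel: R ≈ y = 0.33 m
n = (1/Q)·A·R^(2/3)·S^(1/2) = (1/7.57) × 6.232 × 0.4775 × 0.06245 = 0.02455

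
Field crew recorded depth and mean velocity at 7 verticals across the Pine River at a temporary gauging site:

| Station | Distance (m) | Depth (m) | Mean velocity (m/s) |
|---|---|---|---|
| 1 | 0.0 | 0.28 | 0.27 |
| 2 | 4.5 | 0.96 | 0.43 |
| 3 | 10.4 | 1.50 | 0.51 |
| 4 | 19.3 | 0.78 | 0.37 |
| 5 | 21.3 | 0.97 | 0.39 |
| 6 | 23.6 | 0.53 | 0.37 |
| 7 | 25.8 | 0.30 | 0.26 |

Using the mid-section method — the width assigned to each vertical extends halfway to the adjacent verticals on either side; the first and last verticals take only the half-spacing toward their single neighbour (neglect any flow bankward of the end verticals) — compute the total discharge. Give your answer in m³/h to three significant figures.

w_1 = (4.5 − 0.0)/2 = 2.25 m; q_1 = 0.27 × 0.28 × 2.25 = 0.1701 m³/s
w_2 = (10.4 − 0.0)/2 = 5.2 m; q_2 = 0.43 × 0.96 × 5.2 = 2.147 m³/s
w_3 = (19.3 − 4.5)/2 = 7.4 m; q_3 = 0.51 × 1.50 × 7.4 = 5.661 m³/s
w_4 = (21.3 − 10.4)/2 = 5.45 m; q_4 = 0.37 × 0.78 × 5.45 = 1.573 m³/s
w_5 = (23.6 − 19.3)/2 = 2.15 m; q_5 = 0.39 × 0.97 × 2.15 = 0.8133 m³/s
w_6 = (25.8 − 21.3)/2 = 2.25 m; q_6 = 0.37 × 0.53 × 2.25 = 0.4412 m³/s
w_7 = (25.8 − 23.6)/2 = 1.1 m; q_7 = 0.26 × 0.30 × 1.1 = 0.08580 m³/s
Q = Σ qᵢ = 10.89 m³/s
= 10.89 × 3600 = 39210 m³/h

39200 m³/h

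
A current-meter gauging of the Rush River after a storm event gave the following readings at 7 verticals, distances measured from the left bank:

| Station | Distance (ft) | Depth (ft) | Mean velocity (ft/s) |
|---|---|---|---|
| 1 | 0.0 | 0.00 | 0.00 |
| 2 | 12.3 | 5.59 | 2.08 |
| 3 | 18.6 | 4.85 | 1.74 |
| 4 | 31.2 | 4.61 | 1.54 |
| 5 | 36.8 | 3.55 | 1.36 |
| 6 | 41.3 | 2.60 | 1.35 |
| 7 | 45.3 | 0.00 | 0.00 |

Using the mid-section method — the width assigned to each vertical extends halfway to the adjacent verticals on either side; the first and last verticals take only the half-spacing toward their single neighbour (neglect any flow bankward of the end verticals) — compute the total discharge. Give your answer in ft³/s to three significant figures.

w_2 = (18.6 − 0.0)/2 = 9.3 ft; q_2 = 2.08 × 5.59 × 9.3 = 108.1 ft³/s
w_3 = (31.2 − 12.3)/2 = 9.45 ft; q_3 = 1.74 × 4.85 × 9.45 = 79.75 ft³/s
w_4 = (36.8 − 18.6)/2 = 9.1 ft; q_4 = 1.54 × 4.61 × 9.1 = 64.60 ft³/s
w_5 = (41.3 − 31.2)/2 = 5.05 ft; q_5 = 1.36 × 3.55 × 5.05 = 24.38 ft³/s
w_6 = (45.3 − 36.8)/2 = 4.25 ft; q_6 = 1.35 × 2.60 × 4.25 = 14.92 ft³/s
Stations 1, 7 contribute zero (depth or velocity is 0).
Q = Σ qᵢ = 291.8 ft³/s

292 ft³/s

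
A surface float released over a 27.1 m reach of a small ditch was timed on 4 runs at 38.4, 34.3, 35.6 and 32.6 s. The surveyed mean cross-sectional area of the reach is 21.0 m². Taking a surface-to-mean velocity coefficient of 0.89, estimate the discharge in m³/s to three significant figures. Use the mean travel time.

t̄ = (38.4 + 34.3 + 35.6 + 32.6) / 4 = 35.225 s
v_surface = L / t̄ = 27.1 / 35.225 = 0.7693 m/s
v_mean = 0.89 × 0.7693 = 0.6847 m/s
Q = A × v_mean = 21.0 × 0.6847 = 14.38 m³/s

14.4 m³/s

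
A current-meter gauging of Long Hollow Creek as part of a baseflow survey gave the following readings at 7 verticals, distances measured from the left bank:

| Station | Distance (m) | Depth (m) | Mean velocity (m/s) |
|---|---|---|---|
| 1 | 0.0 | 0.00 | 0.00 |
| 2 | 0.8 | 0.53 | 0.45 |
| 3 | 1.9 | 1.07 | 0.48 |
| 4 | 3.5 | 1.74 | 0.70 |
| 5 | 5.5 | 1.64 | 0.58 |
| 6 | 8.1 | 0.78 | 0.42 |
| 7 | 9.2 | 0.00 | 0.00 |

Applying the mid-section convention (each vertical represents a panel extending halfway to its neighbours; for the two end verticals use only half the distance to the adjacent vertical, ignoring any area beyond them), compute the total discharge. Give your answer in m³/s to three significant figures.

w_2 = (1.9 − 0.0)/2 = 0.95 m; q_2 = 0.45 × 0.53 × 0.95 = 0.2266 m³/s
w_3 = (3.5 − 0.8)/2 = 1.35 m; q_3 = 0.48 × 1.07 × 1.35 = 0.6934 m³/s
w_4 = (5.5 − 1.9)/2 = 1.8 m; q_4 = 0.70 × 1.74 × 1.8 = 2.192 m³/s
w_5 = (8.1 − 3.5)/2 = 2.3 m; q_5 = 0.58 × 1.64 × 2.3 = 2.188 m³/s
w_6 = (9.2 − 5.5)/2 = 1.85 m; q_6 = 0.42 × 0.78 × 1.85 = 0.6061 m³/s
Stations 1, 7 contribute zero (depth or velocity is 0).
Q = Σ qᵢ = 5.906 m³/s

5.91 m³/s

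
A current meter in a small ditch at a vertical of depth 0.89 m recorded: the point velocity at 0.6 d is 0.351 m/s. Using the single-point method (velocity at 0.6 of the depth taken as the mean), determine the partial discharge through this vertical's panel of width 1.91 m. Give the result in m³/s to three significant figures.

0.597 m³/s

v̄ = v₀.₆ = 0.351 m/s
q = v̄ × d × w = 0.3510 × 0.89 × 1.91 = 0.5967 m³/s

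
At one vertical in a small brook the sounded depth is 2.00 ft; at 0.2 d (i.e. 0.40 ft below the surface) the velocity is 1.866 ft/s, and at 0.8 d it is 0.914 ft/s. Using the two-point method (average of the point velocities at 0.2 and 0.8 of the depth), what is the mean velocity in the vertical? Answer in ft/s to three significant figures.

v̄ = (1.866 + 0.914) / 2 = 1.390 ft/s

1.39 ft/s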